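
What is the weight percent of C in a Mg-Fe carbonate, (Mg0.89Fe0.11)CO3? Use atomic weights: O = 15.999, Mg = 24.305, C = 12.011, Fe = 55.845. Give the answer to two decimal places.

Molar mass of (Mg0.89Fe0.11)CO3: 0.89*24.305 + 0.11*55.845 + 1*12.011 + 3*15.999 = 87.782 g/mol.
Mass of C per formula unit: 1 × 12.011 = 12.011 g.
Weight fraction C = 12.011 / 87.782 = 0.1368.

13.68 wt%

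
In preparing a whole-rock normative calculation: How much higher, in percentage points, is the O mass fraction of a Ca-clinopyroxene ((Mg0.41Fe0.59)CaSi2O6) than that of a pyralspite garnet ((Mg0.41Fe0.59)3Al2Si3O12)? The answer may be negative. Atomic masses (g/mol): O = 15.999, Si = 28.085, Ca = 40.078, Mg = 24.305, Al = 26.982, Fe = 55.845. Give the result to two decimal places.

First mineral: 95.994 g O in 235.156 g formula = 40.82 wt% O.
Second mineral: 191.988 g O in 458.948 g formula = 41.83 wt% O.
40.82% − 41.83% gives a difference of -1.01 percentage points.

-1.01 percentage points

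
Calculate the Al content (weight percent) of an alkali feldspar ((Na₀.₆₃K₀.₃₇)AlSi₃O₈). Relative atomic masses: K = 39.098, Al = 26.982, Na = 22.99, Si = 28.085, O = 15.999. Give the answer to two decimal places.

Molar mass of (Na₀.₆₃K₀.₃₇)AlSi₃O₈: 0.63×22.99 + 0.37×39.098 + 1×26.982 + 3×28.085 + 8×15.999 = 268.179 g/mol.
Mass of Al per formula unit: 1 × 26.982 = 26.982 g.
Weight fraction Al = 26.982 / 268.179 = 0.1006.

10.06 weight percent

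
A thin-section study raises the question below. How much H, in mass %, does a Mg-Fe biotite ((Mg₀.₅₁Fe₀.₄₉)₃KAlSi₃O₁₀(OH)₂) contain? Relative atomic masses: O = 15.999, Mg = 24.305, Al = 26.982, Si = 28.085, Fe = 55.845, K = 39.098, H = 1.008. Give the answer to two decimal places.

M((Mg₀.₅₁Fe₀.₄₉)₃KAlSi₃O₁₀(OH)₂) = 463.618 g/mol.
H contributes 2 × 1.008 = 2.016 g per mole.
2.016/463.618 = 0.0043 → 0.43%.

0.43 mass %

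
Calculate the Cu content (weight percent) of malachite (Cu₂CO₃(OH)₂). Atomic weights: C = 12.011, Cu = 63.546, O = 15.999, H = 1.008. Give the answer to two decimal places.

Formula mass = 2×63.546 + 1×12.011 + 5×15.999 + 2×1.008 = 221.114 g/mol, of which 127.092 g is Cu.
So Cu makes up 127.092/221.114 = 0.5748 of the mass, i.e. 57.48%.

57.48 weight percent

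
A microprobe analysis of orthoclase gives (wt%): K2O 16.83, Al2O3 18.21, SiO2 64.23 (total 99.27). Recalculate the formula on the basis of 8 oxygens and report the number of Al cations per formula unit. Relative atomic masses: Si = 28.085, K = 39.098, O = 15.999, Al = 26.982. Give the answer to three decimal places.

16.83 wt% K2O ÷ 94.195 g/mol = 0.17867 mol, giving 0.35734 K and 0.17867 O.
18.21 wt% Al2O3 ÷ 101.961 g/mol = 0.17860 mol, giving 0.35720 Al and 0.53580 O.
64.23 wt% SiO2 ÷ 60.083 g/mol = 1.06902 mol, giving 1.06902 Si and 2.13804 O.
Oxygen sums to 2.85251; scaling by 8/2.85251 = 2.80455 puts the formula on 8 O.
Al: 0.35720 × 2.80455 = 1.002 atoms per formula unit.

1.002 Al apfu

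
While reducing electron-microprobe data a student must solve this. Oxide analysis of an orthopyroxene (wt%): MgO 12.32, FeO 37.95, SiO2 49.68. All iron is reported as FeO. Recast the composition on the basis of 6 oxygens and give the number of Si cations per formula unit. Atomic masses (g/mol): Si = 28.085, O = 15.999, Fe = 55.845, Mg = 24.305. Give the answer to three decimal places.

12.32 wt% MgO ÷ 40.304 g/mol = 0.30568 mol, giving 0.30568 Mg and 0.30568 O.
37.95 wt% FeO ÷ 71.844 g/mol = 0.52823 mol, giving 0.52823 Fe and 0.52823 O.
49.68 wt% SiO2 ÷ 60.083 g/mol = 0.82686 mol, giving 0.82686 Si and 1.65372 O.
Oxygen sums to 2.48763; scaling by 6/2.48763 = 2.41193 puts the formula on 6 O.
Si: 0.82686 × 2.41193 = 1.994 atoms per formula unit.

1.994 Si apfu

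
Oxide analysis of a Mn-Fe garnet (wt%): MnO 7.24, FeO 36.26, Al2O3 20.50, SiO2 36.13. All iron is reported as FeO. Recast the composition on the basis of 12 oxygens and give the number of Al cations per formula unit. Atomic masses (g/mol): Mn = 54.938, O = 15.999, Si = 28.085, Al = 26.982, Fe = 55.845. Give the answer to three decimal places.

2.000 Al apfu

7.24 wt% MnO ÷ 70.937 g/mol = 0.10206 mol, giving 0.10206 Mn and 0.10206 O.
36.26 wt% FeO ÷ 71.844 g/mol = 0.50470 mol, giving 0.50470 Fe and 0.50470 O.
20.50 wt% Al2O3 ÷ 101.961 g/mol = 0.20106 mol, giving 0.40212 Al and 0.60318 O.
36.13 wt% SiO2 ÷ 60.083 g/mol = 0.60133 mol, giving 0.60133 Si and 1.20266 O.
Oxygen sums to 2.41260; scaling by 12/2.41260 = 4.97389 puts the formula on 12 O.
Al: 0.40212 × 4.97389 = 2.000 atoms per formula unit.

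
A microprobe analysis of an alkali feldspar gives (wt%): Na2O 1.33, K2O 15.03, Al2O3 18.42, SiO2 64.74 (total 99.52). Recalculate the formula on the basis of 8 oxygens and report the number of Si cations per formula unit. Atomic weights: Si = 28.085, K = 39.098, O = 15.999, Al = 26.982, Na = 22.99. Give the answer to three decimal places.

Na2O (M=61.979): mol = 0.02146; Na = 0.04292, O = 0.02146.
K2O (M=94.195): mol = 0.15956; K = 0.31912, O = 0.15956.
Al2O3 (M=101.961): mol = 0.18066; Al = 0.36132, O = 0.54198.
SiO2 (M=60.083): mol = 1.07751; Si = 1.07751, O = 2.15502.
ΣO = 2.87802; factor = 8/ΣO = 2.77969.
Si apfu = 1.07751 × 2.77969 = 2.995.

2.995 Si apfu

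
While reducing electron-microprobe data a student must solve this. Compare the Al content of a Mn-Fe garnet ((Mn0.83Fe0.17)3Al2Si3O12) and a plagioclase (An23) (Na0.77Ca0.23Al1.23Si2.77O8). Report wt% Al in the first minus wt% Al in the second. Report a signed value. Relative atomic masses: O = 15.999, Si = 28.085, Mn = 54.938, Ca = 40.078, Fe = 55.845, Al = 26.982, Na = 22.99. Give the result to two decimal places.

Al in (Mn0.83Fe0.17)3Al2Si3O12: molar mass 495.484 g/mol; 2×26.982 = 53.964 g → 10.89 wt%.
Al in Na0.77Ca0.23Al1.23Si2.77O8: molar mass 265.896 g/mol; 1.23×26.982 = 33.188 g → 12.48 wt%.
Difference = 10.89 − 12.48 = -1.59 percentage points.

-1.59 percentage points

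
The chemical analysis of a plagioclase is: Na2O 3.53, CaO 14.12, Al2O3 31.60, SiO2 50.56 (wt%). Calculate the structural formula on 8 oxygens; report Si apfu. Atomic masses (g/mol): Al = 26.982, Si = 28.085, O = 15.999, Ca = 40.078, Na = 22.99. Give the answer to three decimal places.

Na2O (M=61.979): mol = 0.05695; Na = 0.11390, O = 0.05695.
CaO (M=56.077): mol = 0.25180; Ca = 0.25180, O = 0.25180.
Al2O3 (M=101.961): mol = 0.30992; Al = 0.61984, O = 0.92976.
SiO2 (M=60.083): mol = 0.84150; Si = 0.84150, O = 1.68300.
ΣO = 2.92151; factor = 8/ΣO = 2.73831.
Si apfu = 0.84150 × 2.73831 = 2.304.

2.304 Si apfu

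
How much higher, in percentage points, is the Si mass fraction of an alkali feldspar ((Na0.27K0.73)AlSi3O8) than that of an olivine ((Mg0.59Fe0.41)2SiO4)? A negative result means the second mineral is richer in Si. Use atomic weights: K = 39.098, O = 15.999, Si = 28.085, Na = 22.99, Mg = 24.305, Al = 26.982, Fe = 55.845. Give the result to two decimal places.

First mineral: 84.255 g Si in 273.978 g formula = 30.75 wt% Si.
Second mineral: 28.085 g Si in 166.554 g formula = 16.86 wt% Si.
30.75% − 16.86% gives a difference of 13.89 percentage points.

13.89 percentage points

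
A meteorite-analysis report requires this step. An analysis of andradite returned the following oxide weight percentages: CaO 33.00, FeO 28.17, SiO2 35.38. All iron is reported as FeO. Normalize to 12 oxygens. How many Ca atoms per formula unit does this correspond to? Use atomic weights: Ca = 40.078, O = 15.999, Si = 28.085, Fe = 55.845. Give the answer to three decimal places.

CaO: 33.00/56.077 = 0.58848 mol → 0.58848 mol Ca, 0.58848 mol O.
FeO: 28.17/71.844 = 0.39210 mol → 0.39210 mol Fe, 0.39210 mol O.
SiO2: 35.38/60.083 = 0.58885 mol → 0.58885 mol Si, 1.17770 mol O.
Total oxygen = 2.15828 mol. Normalization factor = 12/2.15828 = 5.55998.
Ca per 12 O = 0.58848 × 5.55998 = 3.272.

3.272 Ca apfu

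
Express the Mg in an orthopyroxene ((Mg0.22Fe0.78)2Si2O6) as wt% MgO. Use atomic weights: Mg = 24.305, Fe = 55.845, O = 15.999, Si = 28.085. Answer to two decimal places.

7.09 wt%

Molar mass of (Mg0.22Fe0.78)2Si2O6 = 0.44*24.305 + 1.56*55.845 + 2*28.085 + 6*15.999 = 249.976 g/mol.
Each formula unit contains 0.44 Mg, equivalent to 0.44/1 = 0.4400 mol MgO.
M(MgO) = 1×24.305 + 1×15.999 = 40.304 g/mol.
Mass of MgO per formula unit = 0.4400 × 40.304 = 17.734 g.
MgO wt% = 17.734 / 249.976 × 100 = 7.09%.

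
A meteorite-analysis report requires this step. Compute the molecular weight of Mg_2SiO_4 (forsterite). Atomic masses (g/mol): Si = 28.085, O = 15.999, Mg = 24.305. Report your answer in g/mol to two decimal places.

140.69 g/mol

M = 2(24.305) + 1(28.085) + 4(15.999)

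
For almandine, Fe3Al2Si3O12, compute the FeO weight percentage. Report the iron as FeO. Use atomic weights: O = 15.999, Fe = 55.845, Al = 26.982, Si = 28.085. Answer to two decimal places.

43.30 wt%

Molar mass of Fe3Al2Si3O12 = 3×55.845 + 2×26.982 + 3×28.085 + 12×15.999 = 497.742 g/mol.
Each formula unit contains 3 Fe, equivalent to 3/1 = 3.0000 mol FeO.
M(FeO) = 1×55.845 + 1×15.999 = 71.844 g/mol.
Mass of FeO per formula unit = 3.0000 × 71.844 = 215.532 g.
FeO wt% = 215.532 / 497.742 × 100 = 43.30%.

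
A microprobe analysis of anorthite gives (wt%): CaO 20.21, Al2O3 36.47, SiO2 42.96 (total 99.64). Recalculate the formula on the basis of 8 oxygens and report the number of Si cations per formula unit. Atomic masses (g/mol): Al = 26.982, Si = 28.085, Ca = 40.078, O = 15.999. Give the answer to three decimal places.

1.998 Si apfu

CaO: 20.21/56.077 = 0.36040 mol → 0.36040 mol Ca, 0.36040 mol O.
Al2O3: 36.47/101.961 = 0.35769 mol → 0.71538 mol Al, 1.07307 mol O.
SiO2: 42.96/60.083 = 0.71501 mol → 0.71501 mol Si, 1.43002 mol O.
Total oxygen = 2.86349 mol. Normalization factor = 8/2.86349 = 2.79379.
Si per 8 O = 0.71501 × 2.79379 = 1.998.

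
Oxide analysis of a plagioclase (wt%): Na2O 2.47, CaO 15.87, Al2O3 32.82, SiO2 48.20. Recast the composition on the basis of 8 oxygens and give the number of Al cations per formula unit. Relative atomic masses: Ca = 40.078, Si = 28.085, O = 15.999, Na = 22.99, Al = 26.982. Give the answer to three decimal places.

1.780 Al apfu

2.47 wt% Na2O ÷ 61.979 g/mol = 0.03985 mol, giving 0.07970 Na and 0.03985 O.
15.87 wt% CaO ÷ 56.077 g/mol = 0.28300 mol, giving 0.28300 Ca and 0.28300 O.
32.82 wt% Al2O3 ÷ 101.961 g/mol = 0.32189 mol, giving 0.64378 Al and 0.96567 O.
48.20 wt% SiO2 ÷ 60.083 g/mol = 0.80222 mol, giving 0.80222 Si and 1.60444 O.
Oxygen sums to 2.89296; scaling by 8/2.89296 = 2.76533 puts the formula on 8 O.
Al: 0.64378 × 2.76533 = 1.780 atoms per formula unit.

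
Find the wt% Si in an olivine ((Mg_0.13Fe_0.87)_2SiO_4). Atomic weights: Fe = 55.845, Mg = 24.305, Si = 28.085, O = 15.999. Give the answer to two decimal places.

Molar mass of (Mg_0.13Fe_0.87)_2SiO_4: 0.26×24.305 + 1.74×55.845 + 1×28.085 + 4×15.999 = 195.571 g/mol.
Mass of Si per formula unit: 1 × 28.085 = 28.085 g.
Weight fraction Si = 28.085 / 195.571 = 0.1436.

14.36 mass %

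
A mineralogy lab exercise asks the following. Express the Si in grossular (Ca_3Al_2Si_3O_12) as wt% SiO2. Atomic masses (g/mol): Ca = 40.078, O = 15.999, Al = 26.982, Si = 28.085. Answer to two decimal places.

Formula mass = 450.441 g/mol.
3 Si → 3.0000 mol SiO2 per formula unit; M(SiO2) = 60.083, so SiO2 mass = 180.249 g.
180.249/450.441 × 100 = 40.02 wt%.

40.02 wt%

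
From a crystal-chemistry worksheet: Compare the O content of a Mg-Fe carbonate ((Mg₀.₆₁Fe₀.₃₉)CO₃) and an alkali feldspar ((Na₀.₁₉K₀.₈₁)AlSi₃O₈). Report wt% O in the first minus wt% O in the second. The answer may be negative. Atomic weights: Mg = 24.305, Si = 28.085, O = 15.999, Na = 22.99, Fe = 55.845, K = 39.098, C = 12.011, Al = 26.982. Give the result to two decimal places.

3.18 percentage points

O in (Mg₀.₆₁Fe₀.₃₉)CO₃: molar mass 96.614 g/mol; 3×15.999 = 47.997 g → 49.68 wt%.
O in (Na₀.₁₉K₀.₈₁)AlSi₃O₈: molar mass 275.266 g/mol; 8×15.999 = 127.992 g → 46.50 wt%.
Difference = 49.68 − 46.50 = 3.18 percentage points.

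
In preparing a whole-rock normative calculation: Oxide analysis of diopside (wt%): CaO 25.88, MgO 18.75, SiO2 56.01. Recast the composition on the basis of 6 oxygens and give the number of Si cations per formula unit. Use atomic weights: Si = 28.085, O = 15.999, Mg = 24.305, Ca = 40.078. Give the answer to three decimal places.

2.004 Si apfu

CaO: 25.88/56.077 = 0.46151 mol → 0.46151 mol Ca, 0.46151 mol O.
MgO: 18.75/40.304 = 0.46521 mol → 0.46521 mol Mg, 0.46521 mol O.
SiO2: 56.01/60.083 = 0.93221 mol → 0.93221 mol Si, 1.86442 mol O.
Total oxygen = 2.79114 mol. Normalization factor = 6/2.79114 = 2.14966.
Si per 6 O = 0.93221 × 2.14966 = 2.004.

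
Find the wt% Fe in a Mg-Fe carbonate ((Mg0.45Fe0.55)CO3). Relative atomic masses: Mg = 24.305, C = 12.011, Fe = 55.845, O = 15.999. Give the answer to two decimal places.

30.21 mass %

Molar mass of (Mg0.45Fe0.55)CO3: 0.45×24.305 + 0.55×55.845 + 1×12.011 + 3×15.999 = 101.660 g/mol.
Mass of Fe per formula unit: 0.55 × 55.845 = 30.715 g.
Weight fraction Fe = 30.715 / 101.660 = 0.3021.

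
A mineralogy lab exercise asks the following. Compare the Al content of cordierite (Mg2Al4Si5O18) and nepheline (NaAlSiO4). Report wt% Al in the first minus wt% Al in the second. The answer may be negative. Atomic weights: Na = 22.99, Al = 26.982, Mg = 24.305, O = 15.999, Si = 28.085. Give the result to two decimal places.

-0.54 percentage points

First mineral: 107.928 g Al in 584.945 g formula = 18.45 wt% Al.
Second mineral: 26.982 g Al in 142.053 g formula = 18.99 wt% Al.
18.45% − 18.99% gives a difference of -0.54 percentage points.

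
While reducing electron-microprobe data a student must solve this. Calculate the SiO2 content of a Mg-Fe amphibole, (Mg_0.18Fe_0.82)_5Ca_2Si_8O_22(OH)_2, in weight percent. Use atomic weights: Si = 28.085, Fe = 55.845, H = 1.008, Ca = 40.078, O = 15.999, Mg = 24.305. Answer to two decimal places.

M((Mg_0.18Fe_0.82)_5Ca_2Si_8O_22(OH)_2) = 941.667 g/mol; M(SiO2) = 60.083 g/mol.
Moles SiO2 per formula unit = 8 Si ÷ 1 = 8.0000.
SiO2 fraction = (8.0000 × 60.083) / 941.667 = 480.664/941.667 = 0.5104.

51.04 wt%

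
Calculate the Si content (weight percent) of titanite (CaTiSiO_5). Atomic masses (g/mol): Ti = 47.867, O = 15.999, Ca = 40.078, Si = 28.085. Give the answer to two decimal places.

14.33 weight percent

Molar mass of CaTiSiO_5: 1*40.078 + 1*47.867 + 1*28.085 + 5*15.999 = 196.025 g/mol.
Mass of Si per formula unit: 1 × 28.085 = 28.085 g.
Weight fraction Si = 28.085 / 196.025 = 0.1433.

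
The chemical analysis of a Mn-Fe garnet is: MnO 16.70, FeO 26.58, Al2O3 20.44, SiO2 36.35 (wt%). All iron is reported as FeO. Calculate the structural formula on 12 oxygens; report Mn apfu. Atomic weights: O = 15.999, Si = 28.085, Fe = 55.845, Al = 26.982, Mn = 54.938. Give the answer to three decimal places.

1.169 Mn apfu

MnO: 16.70/70.937 = 0.23542 mol → 0.23542 mol Mn, 0.23542 mol O.
FeO: 26.58/71.844 = 0.36997 mol → 0.36997 mol Fe, 0.36997 mol O.
Al2O3: 20.44/101.961 = 0.20047 mol → 0.40094 mol Al, 0.60141 mol O.
SiO2: 36.35/60.083 = 0.60500 mol → 0.60500 mol Si, 1.21000 mol O.
Total oxygen = 2.41680 mol. Normalization factor = 12/2.41680 = 4.96524.
Mn per 12 O = 0.23542 × 4.96524 = 1.169.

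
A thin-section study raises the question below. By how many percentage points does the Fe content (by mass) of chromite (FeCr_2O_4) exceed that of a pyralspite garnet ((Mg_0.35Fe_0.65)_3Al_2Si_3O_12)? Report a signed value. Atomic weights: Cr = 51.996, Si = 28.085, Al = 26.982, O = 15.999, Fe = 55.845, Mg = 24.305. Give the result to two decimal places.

1.51 percentage points

First mineral: 55.845 g Fe in 223.833 g formula = 24.95 wt% Fe.
Second mineral: 108.898 g Fe in 464.625 g formula = 23.44 wt% Fe.
24.95% − 23.44% gives a difference of 1.51 percentage points.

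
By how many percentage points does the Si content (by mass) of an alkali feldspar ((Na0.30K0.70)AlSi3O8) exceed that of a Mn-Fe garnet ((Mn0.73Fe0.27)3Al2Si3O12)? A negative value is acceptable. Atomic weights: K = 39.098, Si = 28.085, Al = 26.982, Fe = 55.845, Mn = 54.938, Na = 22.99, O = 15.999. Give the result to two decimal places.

Si in (Na0.30K0.70)AlSi3O8: molar mass 273.495 g/mol; 3×28.085 = 84.255 g → 30.81 wt%.
Si in (Mn0.73Fe0.27)3Al2Si3O12: molar mass 495.756 g/mol; 3×28.085 = 84.255 g → 17.00 wt%.
Difference = 30.81 − 17.00 = 13.81 percentage points.

13.81 percentage points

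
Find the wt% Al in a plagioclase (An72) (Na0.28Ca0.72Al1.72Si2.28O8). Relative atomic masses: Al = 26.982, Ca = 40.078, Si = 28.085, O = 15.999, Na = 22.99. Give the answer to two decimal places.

M(Na0.28Ca0.72Al1.72Si2.28O8) = 273.728 g/mol.
Al contributes 1.72 × 26.982 = 46.409 g per mole.
46.409/273.728 = 0.1695 → 16.95%.

16.95 weight percent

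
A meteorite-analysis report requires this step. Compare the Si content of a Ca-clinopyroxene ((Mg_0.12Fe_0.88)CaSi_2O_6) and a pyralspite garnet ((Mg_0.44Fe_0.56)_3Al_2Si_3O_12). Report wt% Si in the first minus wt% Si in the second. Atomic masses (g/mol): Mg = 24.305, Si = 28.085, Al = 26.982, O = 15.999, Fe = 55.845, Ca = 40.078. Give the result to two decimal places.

Si in (Mg_0.12Fe_0.88)CaSi_2O_6: molar mass 244.302 g/mol; 2×28.085 = 56.170 g → 22.99 wt%.
Si in (Mg_0.44Fe_0.56)_3Al_2Si_3O_12: molar mass 456.109 g/mol; 3×28.085 = 84.255 g → 18.47 wt%.
Difference = 22.99 − 18.47 = 4.52 percentage points.

4.52 percentage points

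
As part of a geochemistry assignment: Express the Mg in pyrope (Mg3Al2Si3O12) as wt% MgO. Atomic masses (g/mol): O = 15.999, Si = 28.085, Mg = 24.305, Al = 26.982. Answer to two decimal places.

Formula mass = 403.122 g/mol.
3 Mg → 3.0000 mol MgO per formula unit; M(MgO) = 40.304, so MgO mass = 120.912 g.
120.912/403.122 × 100 = 29.99 wt%.

29.99 wt%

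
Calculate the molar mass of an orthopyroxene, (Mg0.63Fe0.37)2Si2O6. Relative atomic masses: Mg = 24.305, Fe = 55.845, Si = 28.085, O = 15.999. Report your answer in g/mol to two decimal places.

Mg: 1.26 × 24.305 = 30.6243
Fe: 0.74 × 55.845 = 41.3253
Si: 2 × 28.085 = 56.1700
O: 6 × 15.999 = 95.9940
Summing the contributions gives the formula mass.

224.11 g/mol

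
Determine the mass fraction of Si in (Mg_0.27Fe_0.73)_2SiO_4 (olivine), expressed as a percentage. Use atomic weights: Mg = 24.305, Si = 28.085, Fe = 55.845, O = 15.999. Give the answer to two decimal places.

Molar mass of (Mg_0.27Fe_0.73)_2SiO_4: 0.54·24.305 + 1.46·55.845 + 1·28.085 + 4·15.999 = 186.739 g/mol.
Mass of Si per formula unit: 1 × 28.085 = 28.085 g.
Weight fraction Si = 28.085 / 186.739 = 0.1504.

15.04 weight percent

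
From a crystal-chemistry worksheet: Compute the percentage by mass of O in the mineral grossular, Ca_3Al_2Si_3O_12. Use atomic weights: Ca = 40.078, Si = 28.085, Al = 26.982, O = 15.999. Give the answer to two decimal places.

Formula mass = 3·40.078 + 2·26.982 + 3·28.085 + 12·15.999 = 450.441 g/mol, of which 191.988 g is O.
So O makes up 191.988/450.441 = 0.4262 of the mass, i.e. 42.62%.

42.62 weight percent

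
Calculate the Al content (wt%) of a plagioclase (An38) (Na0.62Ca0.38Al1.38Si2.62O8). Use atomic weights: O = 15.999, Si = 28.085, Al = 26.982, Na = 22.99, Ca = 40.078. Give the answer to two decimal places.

Formula mass = 0.62×22.99 + 0.38×40.078 + 1.38×26.982 + 2.62×28.085 + 8×15.999 = 268.293 g/mol, of which 37.235 g is Al.
So Al makes up 37.235/268.293 = 0.1388 of the mass, i.e. 13.88%.

13.88 wt%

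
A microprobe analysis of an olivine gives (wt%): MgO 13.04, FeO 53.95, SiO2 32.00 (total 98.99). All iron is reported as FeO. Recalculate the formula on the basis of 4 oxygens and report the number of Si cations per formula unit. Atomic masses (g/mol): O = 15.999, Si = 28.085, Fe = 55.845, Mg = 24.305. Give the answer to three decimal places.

0.996 Si apfu

MgO (M=40.304): mol = 0.32354; Mg = 0.32354, O = 0.32354.
FeO (M=71.844): mol = 0.75093; Fe = 0.75093, O = 0.75093.
SiO2 (M=60.083): mol = 0.53260; Si = 0.53260, O = 1.06520.
ΣO = 2.13967; factor = 4/ΣO = 1.86945.
Si apfu = 0.53260 × 1.86945 = 0.996.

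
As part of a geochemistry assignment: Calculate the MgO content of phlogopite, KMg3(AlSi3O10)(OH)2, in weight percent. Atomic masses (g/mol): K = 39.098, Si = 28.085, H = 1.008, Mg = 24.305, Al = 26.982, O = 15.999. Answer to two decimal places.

28.98 wt%

Formula mass = 417.254 g/mol.
3 Mg → 3.0000 mol MgO per formula unit; M(MgO) = 40.304, so MgO mass = 120.912 g.
120.912/417.254 × 100 = 28.98 wt%.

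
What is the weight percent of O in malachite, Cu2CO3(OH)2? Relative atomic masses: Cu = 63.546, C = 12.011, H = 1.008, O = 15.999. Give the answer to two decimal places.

Molar mass of Cu2CO3(OH)2: 2·63.546 + 1·12.011 + 5·15.999 + 2·1.008 = 221.114 g/mol.
Mass of O per formula unit: 5 × 15.999 = 79.995 g.
Weight fraction O = 79.995 / 221.114 = 0.3618.

36.18 wt%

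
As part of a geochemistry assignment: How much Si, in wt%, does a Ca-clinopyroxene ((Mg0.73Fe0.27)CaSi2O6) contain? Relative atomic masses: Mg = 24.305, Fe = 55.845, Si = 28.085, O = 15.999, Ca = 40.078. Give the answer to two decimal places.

M((Mg0.73Fe0.27)CaSi2O6) = 225.063 g/mol.
Si contributes 2 × 28.085 = 56.170 g per mole.
56.170/225.063 = 0.2496 → 24.96%.

24.96 wt%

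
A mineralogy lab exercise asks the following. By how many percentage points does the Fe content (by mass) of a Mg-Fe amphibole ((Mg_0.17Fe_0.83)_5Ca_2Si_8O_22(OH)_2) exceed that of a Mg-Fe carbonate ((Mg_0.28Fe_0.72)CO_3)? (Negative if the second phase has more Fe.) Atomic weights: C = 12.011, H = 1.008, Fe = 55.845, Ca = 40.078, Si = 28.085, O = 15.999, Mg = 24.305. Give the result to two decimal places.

-13.00 percentage points

M((Mg_0.17Fe_0.83)_5Ca_2Si_8O_22(OH)_2) = 943.244 g/mol, so wt% Fe = 231.757/943.244 × 100 = 24.57%.
M((Mg_0.28Fe_0.72)CO_3) = 107.022 g/mol, so wt% Fe = 40.208/107.022 × 100 = 37.57%.
24.57 − 37.57 = -13.00 pp.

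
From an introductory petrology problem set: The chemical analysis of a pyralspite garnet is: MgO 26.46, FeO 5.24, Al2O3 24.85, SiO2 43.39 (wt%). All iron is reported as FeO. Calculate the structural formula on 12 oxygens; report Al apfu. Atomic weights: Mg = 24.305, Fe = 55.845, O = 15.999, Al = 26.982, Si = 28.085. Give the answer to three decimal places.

MgO: 26.46/40.304 = 0.65651 mol → 0.65651 mol Mg, 0.65651 mol O.
FeO: 5.24/71.844 = 0.07294 mol → 0.07294 mol Fe, 0.07294 mol O.
Al2O3: 24.85/101.961 = 0.24372 mol → 0.48744 mol Al, 0.73116 mol O.
SiO2: 43.39/60.083 = 0.72217 mol → 0.72217 mol Si, 1.44434 mol O.
Total oxygen = 2.90495 mol. Normalization factor = 12/2.90495 = 4.13088.
Al per 12 O = 0.48744 × 4.13088 = 2.014.

2.014 Al apfu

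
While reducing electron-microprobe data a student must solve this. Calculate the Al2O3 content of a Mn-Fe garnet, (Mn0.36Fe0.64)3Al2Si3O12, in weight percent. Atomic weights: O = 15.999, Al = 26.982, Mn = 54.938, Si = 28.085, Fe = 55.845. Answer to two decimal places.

20.53 wt%

Molar mass of (Mn0.36Fe0.64)3Al2Si3O12 = 1.08×54.938 + 1.92×55.845 + 2×26.982 + 3×28.085 + 12×15.999 = 496.762 g/mol.
Each formula unit contains 2 Al, equivalent to 2/2 = 1.0000 mol Al2O3.
M(Al2O3) = 2×26.982 + 3×15.999 = 101.961 g/mol.
Mass of Al2O3 per formula unit = 1.0000 × 101.961 = 101.961 g.
Al2O3 wt% = 101.961 / 496.762 × 100 = 20.53%.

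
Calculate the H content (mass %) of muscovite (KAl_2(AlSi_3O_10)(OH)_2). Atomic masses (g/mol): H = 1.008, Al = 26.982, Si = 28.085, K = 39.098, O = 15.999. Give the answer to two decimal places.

0.51 mass %

M(KAl_2(AlSi_3O_10)(OH)_2) = 398.303 g/mol.
H contributes 2 × 1.008 = 2.016 g per mole.
2.016/398.303 = 0.0051 → 0.51%.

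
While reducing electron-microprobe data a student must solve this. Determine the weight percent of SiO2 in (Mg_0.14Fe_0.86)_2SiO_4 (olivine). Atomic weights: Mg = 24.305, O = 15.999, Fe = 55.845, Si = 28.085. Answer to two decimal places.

Molar mass of (Mg_0.14Fe_0.86)_2SiO_4 = 0.28*24.305 + 1.72*55.845 + 1*28.085 + 4*15.999 = 194.940 g/mol.
Each formula unit contains 1 Si, equivalent to 1/1 = 1.0000 mol SiO2.
M(SiO2) = 1×28.085 + 2×15.999 = 60.083 g/mol.
Mass of SiO2 per formula unit = 1.0000 × 60.083 = 60.083 g.
SiO2 wt% = 60.083 / 194.940 × 100 = 30.82%.

30.82 wt%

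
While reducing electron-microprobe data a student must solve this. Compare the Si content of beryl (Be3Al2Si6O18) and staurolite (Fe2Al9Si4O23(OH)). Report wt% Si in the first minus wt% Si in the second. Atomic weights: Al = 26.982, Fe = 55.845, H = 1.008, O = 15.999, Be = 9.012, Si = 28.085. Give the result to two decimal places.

Si in Be3Al2Si6O18: molar mass 537.492 g/mol; 6×28.085 = 168.510 g → 31.35 wt%.
Si in Fe2Al9Si4O23(OH): molar mass 851.852 g/mol; 4×28.085 = 112.340 g → 13.19 wt%.
Difference = 31.35 − 13.19 = 18.16 percentage points.

18.16 percentage points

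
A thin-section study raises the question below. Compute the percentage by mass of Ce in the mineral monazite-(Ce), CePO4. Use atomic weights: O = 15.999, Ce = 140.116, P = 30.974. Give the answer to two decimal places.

M(CePO4) = 235.086 g/mol.
Ce contributes 1 × 140.116 = 140.116 g per mole.
140.116/235.086 = 0.5960 → 59.60%.

59.60 mass %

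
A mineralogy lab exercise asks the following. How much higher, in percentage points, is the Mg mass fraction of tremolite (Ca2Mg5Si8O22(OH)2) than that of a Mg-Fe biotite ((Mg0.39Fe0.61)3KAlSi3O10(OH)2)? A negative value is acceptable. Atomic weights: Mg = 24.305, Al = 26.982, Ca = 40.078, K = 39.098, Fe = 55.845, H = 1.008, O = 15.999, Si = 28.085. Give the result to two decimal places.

8.97 percentage points

Mg in Ca2Mg5Si8O22(OH)2: molar mass 812.353 g/mol; 5×24.305 = 121.525 g → 14.96 wt%.
Mg in (Mg0.39Fe0.61)3KAlSi3O10(OH)2: molar mass 474.972 g/mol; 1.17×24.305 = 28.437 g → 5.99 wt%.
Difference = 14.96 − 5.99 = 8.97 percentage points.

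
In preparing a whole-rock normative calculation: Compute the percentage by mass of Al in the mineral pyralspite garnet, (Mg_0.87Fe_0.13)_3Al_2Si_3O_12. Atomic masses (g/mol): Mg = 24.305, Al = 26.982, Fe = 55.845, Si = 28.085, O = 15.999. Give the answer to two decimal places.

M((Mg_0.87Fe_0.13)_3Al_2Si_3O_12) = 415.423 g/mol.
Al contributes 2 × 26.982 = 53.964 g per mole.
53.964/415.423 = 0.1299 → 12.99%.

12.99 mass %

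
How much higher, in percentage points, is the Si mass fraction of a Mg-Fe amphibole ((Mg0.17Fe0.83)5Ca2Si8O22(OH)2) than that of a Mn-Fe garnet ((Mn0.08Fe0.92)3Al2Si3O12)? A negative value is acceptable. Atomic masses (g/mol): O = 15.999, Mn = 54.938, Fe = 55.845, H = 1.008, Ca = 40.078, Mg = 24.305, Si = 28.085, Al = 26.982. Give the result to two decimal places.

First mineral: 224.680 g Si in 943.244 g formula = 23.82 wt% Si.
Second mineral: 84.255 g Si in 497.524 g formula = 16.93 wt% Si.
23.82% − 16.93% gives a difference of 6.89 percentage points.

6.89 percentage points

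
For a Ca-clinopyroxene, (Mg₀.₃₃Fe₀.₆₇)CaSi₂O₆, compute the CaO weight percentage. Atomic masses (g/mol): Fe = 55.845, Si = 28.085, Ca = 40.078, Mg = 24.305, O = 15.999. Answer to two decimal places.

Molar mass of (Mg₀.₃₃Fe₀.₆₇)CaSi₂O₆ = 0.33*24.305 + 0.67*55.845 + 1*40.078 + 2*28.085 + 6*15.999 = 237.679 g/mol.
Each formula unit contains 1 Ca, equivalent to 1/1 = 1.0000 mol CaO.
M(CaO) = 1×40.078 + 1×15.999 = 56.077 g/mol.
Mass of CaO per formula unit = 1.0000 × 56.077 = 56.077 g.
CaO wt% = 56.077 / 237.679 × 100 = 23.59%.

23.59 wt%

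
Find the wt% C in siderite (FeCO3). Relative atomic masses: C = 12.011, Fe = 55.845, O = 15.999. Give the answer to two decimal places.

10.37 weight percent

Molar mass of FeCO3: 1*55.845 + 1*12.011 + 3*15.999 = 115.853 g/mol.
Mass of C per formula unit: 1 × 12.011 = 12.011 g.
Weight fraction C = 12.011 / 115.853 = 0.1037.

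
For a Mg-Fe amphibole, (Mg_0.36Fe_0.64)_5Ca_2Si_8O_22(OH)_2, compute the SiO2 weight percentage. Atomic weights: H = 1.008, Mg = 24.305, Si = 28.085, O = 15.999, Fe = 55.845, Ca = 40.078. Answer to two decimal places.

52.63 wt%

M((Mg_0.36Fe_0.64)_5Ca_2Si_8O_22(OH)_2) = 913.281 g/mol; M(SiO2) = 60.083 g/mol.
Moles SiO2 per formula unit = 8 Si ÷ 1 = 8.0000.
SiO2 fraction = (8.0000 × 60.083) / 913.281 = 480.664/913.281 = 0.5263.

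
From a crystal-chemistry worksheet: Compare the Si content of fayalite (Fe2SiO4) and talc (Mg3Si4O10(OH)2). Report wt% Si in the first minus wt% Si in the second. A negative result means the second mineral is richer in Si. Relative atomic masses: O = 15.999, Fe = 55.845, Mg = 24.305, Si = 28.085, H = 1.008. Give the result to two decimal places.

First mineral: 28.085 g Si in 203.771 g formula = 13.78 wt% Si.
Second mineral: 112.340 g Si in 379.259 g formula = 29.62 wt% Si.
13.78% − 29.62% gives a difference of -15.84 percentage points.

-15.84 percentage points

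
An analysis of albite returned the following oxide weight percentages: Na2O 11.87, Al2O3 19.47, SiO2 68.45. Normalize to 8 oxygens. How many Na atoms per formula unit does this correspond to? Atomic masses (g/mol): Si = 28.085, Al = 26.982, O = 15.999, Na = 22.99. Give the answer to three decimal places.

Na2O: 11.87/61.979 = 0.19152 mol → 0.38304 mol Na, 0.19152 mol O.
Al2O3: 19.47/101.961 = 0.19096 mol → 0.38192 mol Al, 0.57288 mol O.
SiO2: 68.45/60.083 = 1.13926 mol → 1.13926 mol Si, 2.27852 mol O.
Total oxygen = 3.04292 mol. Normalization factor = 8/3.04292 = 2.62905.
Na per 8 O = 0.38304 × 2.62905 = 1.007.

1.007 Na apfu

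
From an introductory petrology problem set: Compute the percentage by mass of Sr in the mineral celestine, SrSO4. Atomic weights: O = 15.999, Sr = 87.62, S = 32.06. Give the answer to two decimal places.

Formula mass = 1×87.62 + 1×32.06 + 4×15.999 = 183.676 g/mol, of which 87.620 g is Sr.
So Sr makes up 87.620/183.676 = 0.4770 of the mass, i.e. 47.70%.

47.70 mass %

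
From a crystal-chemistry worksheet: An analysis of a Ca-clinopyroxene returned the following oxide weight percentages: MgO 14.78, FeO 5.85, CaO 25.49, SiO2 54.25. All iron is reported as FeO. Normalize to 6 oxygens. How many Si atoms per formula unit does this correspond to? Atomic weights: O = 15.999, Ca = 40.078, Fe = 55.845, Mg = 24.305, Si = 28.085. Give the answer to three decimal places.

2.000 Si apfu

14.78 wt% MgO ÷ 40.304 g/mol = 0.36671 mol, giving 0.36671 Mg and 0.36671 O.
5.85 wt% FeO ÷ 71.844 g/mol = 0.08143 mol, giving 0.08143 Fe and 0.08143 O.
25.49 wt% CaO ÷ 56.077 g/mol = 0.45455 mol, giving 0.45455 Ca and 0.45455 O.
54.25 wt% SiO2 ÷ 60.083 g/mol = 0.90292 mol, giving 0.90292 Si and 1.80584 O.
Oxygen sums to 2.70853; scaling by 6/2.70853 = 2.21522 puts the formula on 6 O.
Si: 0.90292 × 2.21522 = 2.000 atoms per formula unit.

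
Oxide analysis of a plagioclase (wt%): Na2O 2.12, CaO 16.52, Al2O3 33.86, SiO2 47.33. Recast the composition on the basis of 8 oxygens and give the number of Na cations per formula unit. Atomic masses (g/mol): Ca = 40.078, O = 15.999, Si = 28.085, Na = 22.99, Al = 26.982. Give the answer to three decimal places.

2.12 wt% Na2O ÷ 61.979 g/mol = 0.03421 mol, giving 0.06842 Na and 0.03421 O.
16.52 wt% CaO ÷ 56.077 g/mol = 0.29459 mol, giving 0.29459 Ca and 0.29459 O.
33.86 wt% Al2O3 ÷ 101.961 g/mol = 0.33209 mol, giving 0.66418 Al and 0.99627 O.
47.33 wt% SiO2 ÷ 60.083 g/mol = 0.78774 mol, giving 0.78774 Si and 1.57548 O.
Oxygen sums to 2.90055; scaling by 8/2.90055 = 2.75810 puts the formula on 8 O.
Na: 0.06842 × 2.75810 = 0.189 atoms per formula unit.

0.189 Na apfu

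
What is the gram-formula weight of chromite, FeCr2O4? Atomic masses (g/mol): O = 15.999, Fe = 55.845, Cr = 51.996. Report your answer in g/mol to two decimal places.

223.83 g/mol

M = 1*55.845 + 2*51.996 + 4*15.999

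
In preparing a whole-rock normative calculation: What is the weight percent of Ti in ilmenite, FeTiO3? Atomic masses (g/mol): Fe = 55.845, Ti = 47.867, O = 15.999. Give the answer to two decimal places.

Formula mass = 1×55.845 + 1×47.867 + 3×15.999 = 151.709 g/mol, of which 47.867 g is Ti.
So Ti makes up 47.867/151.709 = 0.3155 of the mass, i.e. 31.55%.

31.55 weight percent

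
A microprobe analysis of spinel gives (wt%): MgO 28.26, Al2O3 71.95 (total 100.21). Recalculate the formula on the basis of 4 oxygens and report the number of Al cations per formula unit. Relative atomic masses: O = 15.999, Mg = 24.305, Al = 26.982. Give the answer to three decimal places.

2.003 Al apfu

MgO: 28.26/40.304 = 0.70117 mol → 0.70117 mol Mg, 0.70117 mol O.
Al2O3: 71.95/101.961 = 0.70566 mol → 1.41132 mol Al, 2.11698 mol O.
Total oxygen = 2.81815 mol. Normalization factor = 4/2.81815 = 1.41937.
Al per 4 O = 1.41132 × 1.41937 = 2.003.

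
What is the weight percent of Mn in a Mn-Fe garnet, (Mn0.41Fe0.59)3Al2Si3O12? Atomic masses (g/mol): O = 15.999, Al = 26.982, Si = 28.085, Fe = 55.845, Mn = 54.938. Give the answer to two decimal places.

13.61 mass %

Molar mass of (Mn0.41Fe0.59)3Al2Si3O12: 1.23·54.938 + 1.77·55.845 + 2·26.982 + 3·28.085 + 12·15.999 = 496.626 g/mol.
Mass of Mn per formula unit: 1.23 × 54.938 = 67.574 g.
Weight fraction Mn = 67.574 / 496.626 = 0.1361.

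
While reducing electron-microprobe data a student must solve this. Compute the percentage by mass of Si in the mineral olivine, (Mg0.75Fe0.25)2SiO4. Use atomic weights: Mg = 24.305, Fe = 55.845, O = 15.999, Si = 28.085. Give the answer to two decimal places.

Molar mass of (Mg0.75Fe0.25)2SiO4: 1.50·24.305 + 0.50·55.845 + 1·28.085 + 4·15.999 = 156.461 g/mol.
Mass of Si per formula unit: 1 × 28.085 = 28.085 g.
Weight fraction Si = 28.085 / 156.461 = 0.1795.

17.95 weight percent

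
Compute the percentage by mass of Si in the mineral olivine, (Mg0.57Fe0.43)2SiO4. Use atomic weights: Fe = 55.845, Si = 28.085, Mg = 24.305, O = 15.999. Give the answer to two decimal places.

16.74 mass %

Molar mass of (Mg0.57Fe0.43)2SiO4: 1.14*24.305 + 0.86*55.845 + 1*28.085 + 4*15.999 = 167.815 g/mol.
Mass of Si per formula unit: 1 × 28.085 = 28.085 g.
Weight fraction Si = 28.085 / 167.815 = 0.1674.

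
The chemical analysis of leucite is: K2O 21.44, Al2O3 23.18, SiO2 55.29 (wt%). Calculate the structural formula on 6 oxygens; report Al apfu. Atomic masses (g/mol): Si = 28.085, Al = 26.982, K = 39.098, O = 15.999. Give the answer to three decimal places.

0.992 Al apfu

K2O: 21.44/94.195 = 0.22761 mol → 0.45522 mol K, 0.22761 mol O.
Al2O3: 23.18/101.961 = 0.22734 mol → 0.45468 mol Al, 0.68202 mol O.
SiO2: 55.29/60.083 = 0.92023 mol → 0.92023 mol Si, 1.84046 mol O.
Total oxygen = 2.75009 mol. Normalization factor = 6/2.75009 = 2.18175.
Al per 6 O = 0.45468 × 2.18175 = 0.992.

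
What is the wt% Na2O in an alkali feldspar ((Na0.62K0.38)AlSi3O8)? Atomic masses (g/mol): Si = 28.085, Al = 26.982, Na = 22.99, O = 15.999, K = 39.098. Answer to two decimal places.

Molar mass of (Na0.62K0.38)AlSi3O8 = 0.62*22.99 + 0.38*39.098 + 1*26.982 + 3*28.085 + 8*15.999 = 268.340 g/mol.
Each formula unit contains 0.62 Na, equivalent to 0.62/2 = 0.3100 mol Na2O.
M(Na2O) = 2×22.99 + 1×15.999 = 61.979 g/mol.
Mass of Na2O per formula unit = 0.3100 × 61.979 = 19.213 g.
Na2O wt% = 19.213 / 268.340 × 100 = 7.16%.

7.16 wt%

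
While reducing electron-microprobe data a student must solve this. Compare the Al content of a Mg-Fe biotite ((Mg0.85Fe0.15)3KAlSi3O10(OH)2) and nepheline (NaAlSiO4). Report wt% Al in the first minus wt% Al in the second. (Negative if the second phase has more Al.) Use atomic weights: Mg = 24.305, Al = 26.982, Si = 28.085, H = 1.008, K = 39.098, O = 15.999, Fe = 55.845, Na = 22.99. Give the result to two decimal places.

First mineral: 26.982 g Al in 431.447 g formula = 6.25 wt% Al.
Second mineral: 26.982 g Al in 142.053 g formula = 18.99 wt% Al.
6.25% − 18.99% gives a difference of -12.74 percentage points.

-12.74 percentage points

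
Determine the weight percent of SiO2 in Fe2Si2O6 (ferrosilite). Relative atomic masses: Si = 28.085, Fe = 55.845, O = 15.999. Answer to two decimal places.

45.54 wt%

Molar mass of Fe2Si2O6 = 2·55.845 + 2·28.085 + 6·15.999 = 263.854 g/mol.
Each formula unit contains 2 Si, equivalent to 2/1 = 2.0000 mol SiO2.
M(SiO2) = 1×28.085 + 2×15.999 = 60.083 g/mol.
Mass of SiO2 per formula unit = 2.0000 × 60.083 = 120.166 g.
SiO2 wt% = 120.166 / 263.854 × 100 = 45.54%.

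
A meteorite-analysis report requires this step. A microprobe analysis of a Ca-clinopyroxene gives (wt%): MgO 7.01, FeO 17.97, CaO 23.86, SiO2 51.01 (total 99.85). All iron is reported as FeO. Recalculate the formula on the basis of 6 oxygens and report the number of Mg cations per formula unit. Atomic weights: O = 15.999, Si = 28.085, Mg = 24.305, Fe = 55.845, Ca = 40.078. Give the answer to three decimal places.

MgO (M=40.304): mol = 0.17393; Mg = 0.17393, O = 0.17393.
FeO (M=71.844): mol = 0.25013; Fe = 0.25013, O = 0.25013.
CaO (M=56.077): mol = 0.42549; Ca = 0.42549, O = 0.42549.
SiO2 (M=60.083): mol = 0.84899; Si = 0.84899, O = 1.69798.
ΣO = 2.54753; factor = 6/ΣO = 2.35522.
Mg apfu = 0.17393 × 2.35522 = 0.410.

0.410 Mg apfu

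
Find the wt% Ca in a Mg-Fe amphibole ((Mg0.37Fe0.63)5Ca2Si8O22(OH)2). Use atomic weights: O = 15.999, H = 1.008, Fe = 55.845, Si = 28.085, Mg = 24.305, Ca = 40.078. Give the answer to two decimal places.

8.79 wt%

Molar mass of (Mg0.37Fe0.63)5Ca2Si8O22(OH)2: 1.85×24.305 + 3.15×55.845 + 2×40.078 + 8×28.085 + 24×15.999 + 2×1.008 = 911.704 g/mol.
Mass of Ca per formula unit: 2 × 40.078 = 80.156 g.
Weight fraction Ca = 80.156 / 911.704 = 0.0879.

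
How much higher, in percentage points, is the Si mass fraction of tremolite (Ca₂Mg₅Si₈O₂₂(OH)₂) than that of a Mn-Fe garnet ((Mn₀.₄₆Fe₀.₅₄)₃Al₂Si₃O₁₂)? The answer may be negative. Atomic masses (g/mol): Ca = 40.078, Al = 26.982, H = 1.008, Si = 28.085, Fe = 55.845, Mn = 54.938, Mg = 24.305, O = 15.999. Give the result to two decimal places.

10.69 percentage points

Si in Ca₂Mg₅Si₈O₂₂(OH)₂: molar mass 812.353 g/mol; 8×28.085 = 224.680 g → 27.66 wt%.
Si in (Mn₀.₄₆Fe₀.₅₄)₃Al₂Si₃O₁₂: molar mass 496.490 g/mol; 3×28.085 = 84.255 g → 16.97 wt%.
Difference = 27.66 − 16.97 = 10.69 percentage points.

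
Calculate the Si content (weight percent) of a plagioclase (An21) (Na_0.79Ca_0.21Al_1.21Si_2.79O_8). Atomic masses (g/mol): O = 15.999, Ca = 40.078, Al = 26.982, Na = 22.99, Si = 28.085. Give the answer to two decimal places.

Molar mass of Na_0.79Ca_0.21Al_1.21Si_2.79O_8: 0.79*22.99 + 0.21*40.078 + 1.21*26.982 + 2.79*28.085 + 8*15.999 = 265.576 g/mol.
Mass of Si per formula unit: 2.79 × 28.085 = 78.357 g.
Weight fraction Si = 78.357 / 265.576 = 0.2950.

29.50 weight percent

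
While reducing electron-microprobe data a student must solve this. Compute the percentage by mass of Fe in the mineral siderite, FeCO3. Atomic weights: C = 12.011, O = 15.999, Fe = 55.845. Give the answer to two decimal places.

48.20 weight percent

Molar mass of FeCO3: 1·55.845 + 1·12.011 + 3·15.999 = 115.853 g/mol.
Mass of Fe per formula unit: 1 × 55.845 = 55.845 g.
Weight fraction Fe = 55.845 / 115.853 = 0.4820.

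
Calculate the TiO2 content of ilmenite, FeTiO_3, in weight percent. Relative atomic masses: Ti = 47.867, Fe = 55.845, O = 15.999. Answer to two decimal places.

52.64 wt%

Molar mass of FeTiO_3 = 1×55.845 + 1×47.867 + 3×15.999 = 151.709 g/mol.
Each formula unit contains 1 Ti, equivalent to 1/1 = 1.0000 mol TiO2.
M(TiO2) = 1×47.867 + 2×15.999 = 79.865 g/mol.
Mass of TiO2 per formula unit = 1.0000 × 79.865 = 79.865 g.
TiO2 wt% = 79.865 / 151.709 × 100 = 52.64%.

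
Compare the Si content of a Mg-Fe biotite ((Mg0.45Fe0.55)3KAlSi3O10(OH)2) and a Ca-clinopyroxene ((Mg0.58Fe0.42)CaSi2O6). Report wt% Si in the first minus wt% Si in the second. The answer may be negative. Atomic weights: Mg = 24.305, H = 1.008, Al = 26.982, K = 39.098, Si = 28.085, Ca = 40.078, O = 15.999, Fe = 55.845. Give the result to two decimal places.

M((Mg0.45Fe0.55)3KAlSi3O10(OH)2) = 469.295 g/mol, so wt% Si = 84.255/469.295 × 100 = 17.95%.
M((Mg0.58Fe0.42)CaSi2O6) = 229.794 g/mol, so wt% Si = 56.170/229.794 × 100 = 24.44%.
17.95 − 24.44 = -6.49 pp.

-6.49 percentage points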